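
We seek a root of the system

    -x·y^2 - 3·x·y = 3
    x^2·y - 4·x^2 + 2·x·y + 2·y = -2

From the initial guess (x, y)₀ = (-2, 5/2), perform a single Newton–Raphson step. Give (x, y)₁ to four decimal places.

At (-2, 5/2): F = (24.5000, -9.0000).
Jacobian J = [[-y^2 - 3·y, -2·x·y - 3·x], [2·x·y - 8·x + 2·y, x^2 + 2·x + 2]].
At the point, J = [[-13.7500, 16.0000], [11.0000, 2.0000]] (det J = -203.5000).
Solving J·Δ = −F gives Δ = (0.9484, -0.7162).
Then the next iterate is (x, y)₁ = (-1.0516, 1.7838).

(-1.0516, 1.7838)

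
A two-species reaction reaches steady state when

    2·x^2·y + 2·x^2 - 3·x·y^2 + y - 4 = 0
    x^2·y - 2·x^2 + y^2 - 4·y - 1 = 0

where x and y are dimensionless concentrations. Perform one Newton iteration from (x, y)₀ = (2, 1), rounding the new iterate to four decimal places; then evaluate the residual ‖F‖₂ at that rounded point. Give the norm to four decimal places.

229.5464

At (2, 1): F = (7.0000, -8.0000).
Jacobian J = [[4·x·y + 4·x - 3·y^2, 2·x^2 - 6·x·y + 1], [2·x·y - 4·x, x^2 + 2·y - 4]].
At the point, J = [[13.0000, -3.0000], [-4.0000, 2.0000]] (det J = 14.0000).
Solving J·Δ = −F gives Δ = (0.7143, 5.4286).
Then the next iterate is (x, y)₁ = (2.7143, 6.4286).
Re-evaluating at (2.7143, 6.4286): F = (-224.632898, 47.239874), so ‖F‖₂ = 229.5464.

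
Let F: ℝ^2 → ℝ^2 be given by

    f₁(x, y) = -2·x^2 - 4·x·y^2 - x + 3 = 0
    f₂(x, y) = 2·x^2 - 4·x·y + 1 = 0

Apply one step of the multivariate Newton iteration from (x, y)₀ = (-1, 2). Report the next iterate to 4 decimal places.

At (-1, 2): F = (18.0000, 11.0000).
Jacobian J = [[-4·x - 4·y^2 - 1, -8·x·y], [4·x - 4·y, -4·x]].
At the point, J = [[-13.0000, 16.0000], [-12.0000, 4.0000]] (det J = 140.0000).
Solving J·Δ = −F gives Δ = (0.7429, -0.5214).
Then the next iterate is (x, y)₁ = (-0.2571, 1.4786).

(-0.2571, 1.4786)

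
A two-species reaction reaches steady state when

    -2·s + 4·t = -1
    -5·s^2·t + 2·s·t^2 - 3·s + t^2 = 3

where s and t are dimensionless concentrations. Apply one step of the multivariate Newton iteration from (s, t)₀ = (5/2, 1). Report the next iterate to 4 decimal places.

At (5/2, 1): F = (0.0000, -35.7500).
Jacobian J = [[-2, 4], [-10·s·t + 2·t^2 - 3, -5·s^2 + 4·s·t + 2·t]].
At the point, J = [[-2.0000, 4.0000], [-26.0000, -19.2500]] (det J = 142.5000).
Solving J·Δ = −F gives Δ = (-1.0035, -0.5018).
Then the next iterate is (s, t)₁ = (1.4965, 0.4982).

(1.4965, 0.4982)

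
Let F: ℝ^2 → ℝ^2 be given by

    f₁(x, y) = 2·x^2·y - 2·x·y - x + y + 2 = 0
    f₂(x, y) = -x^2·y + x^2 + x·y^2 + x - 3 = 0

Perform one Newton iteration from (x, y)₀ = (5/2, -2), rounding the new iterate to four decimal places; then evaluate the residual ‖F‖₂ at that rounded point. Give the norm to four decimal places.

9.1367

At (5/2, -2): F = (-17.5000, 28.2500).
Jacobian J = [[4·x·y - 2·y - 1, 2·x^2 - 2·x + 1], [-2·x·y + 2·x + y^2 + 1, -x^2 + 2·x·y]].
At the point, J = [[-17.0000, 8.5000], [20.0000, -16.2500]] (det J = 106.2500).
Solving J·Δ = −F gives Δ = (-0.4165, 1.2259).
Then the next iterate is (x, y)₁ = (2.0835, -0.7741).
Re-evaluating at (2.0835, -0.7741): F = (-4.352619, 8.033316), so ‖F‖₂ = 9.1367.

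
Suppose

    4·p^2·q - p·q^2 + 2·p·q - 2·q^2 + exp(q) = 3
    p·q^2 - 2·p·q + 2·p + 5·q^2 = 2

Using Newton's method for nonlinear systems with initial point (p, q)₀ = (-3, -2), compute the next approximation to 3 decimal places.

(-1.736, -1.682)

At (-3, -2): F = (-58.86466, -12.000).
Jacobian J = [[8·p·q - q^2 + 2·q, 4·p^2 - 2·p·q + 2·p - 4·q + exp(q)], [q^2 - 2·q + 2, 2·p·q - 2·p + 10·q]].
At the point, J = [[40.000, 26.13534], [10.000, -2.000]] (det J = -341.35335).
Solving J·Δ = −F gives Δ = (1.264, 0.318).
Then the next iterate is (p, q)₁ = (-1.736, -1.682).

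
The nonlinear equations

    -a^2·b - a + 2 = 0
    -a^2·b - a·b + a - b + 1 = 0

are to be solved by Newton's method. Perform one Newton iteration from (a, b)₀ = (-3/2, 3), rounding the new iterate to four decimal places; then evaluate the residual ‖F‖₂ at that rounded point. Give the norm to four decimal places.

204.4411

At (-3/2, 3): F = (-3.2500, -5.7500).
Jacobian J = [[-2·a·b - 1, -a^2], [-2·a·b - b + 1, -a^2 - a - 1]].
At the point, J = [[8.0000, -2.2500], [7.0000, -1.7500]] (det J = 1.7500).
Solving J·Δ = −F gives Δ = (4.1429, 13.2857).
Then the next iterate is (a, b)₁ = (2.6429, 16.2857).
Re-evaluating at (2.6429, 16.2857): F = (-114.397218, -169.438595), so ‖F‖₂ = 204.4411.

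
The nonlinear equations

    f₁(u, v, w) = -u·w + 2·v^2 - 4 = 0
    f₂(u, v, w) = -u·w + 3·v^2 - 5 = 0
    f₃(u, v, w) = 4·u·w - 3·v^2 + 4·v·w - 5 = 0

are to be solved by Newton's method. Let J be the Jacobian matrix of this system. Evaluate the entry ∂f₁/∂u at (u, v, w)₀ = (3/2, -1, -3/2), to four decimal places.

∂f₁/∂u = -w.
At (3/2, -1, -3/2) this is 1.5000.

1.5000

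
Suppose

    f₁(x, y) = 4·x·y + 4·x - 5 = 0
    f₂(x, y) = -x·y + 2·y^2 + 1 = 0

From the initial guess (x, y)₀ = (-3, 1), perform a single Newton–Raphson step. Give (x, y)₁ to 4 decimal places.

At (-3, 1): F = (-29.0000, 6.0000).
Jacobian J = [[4·y + 4, 4·x], [-y, -x + 4·y]].
At the point, J = [[8.0000, -12.0000], [-1.0000, 7.0000]] (det J = 44.0000).
Solving J·Δ = −F gives Δ = (2.9773, -0.4318).
Then the next iterate is (x, y)₁ = (-0.0227, 0.5682).

(-0.0227, 0.5682)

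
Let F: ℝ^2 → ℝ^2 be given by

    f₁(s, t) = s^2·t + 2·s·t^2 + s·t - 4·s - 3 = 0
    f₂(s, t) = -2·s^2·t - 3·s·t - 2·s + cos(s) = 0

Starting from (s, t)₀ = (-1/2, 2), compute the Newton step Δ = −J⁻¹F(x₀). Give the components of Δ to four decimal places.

(1.0016, -0.3515)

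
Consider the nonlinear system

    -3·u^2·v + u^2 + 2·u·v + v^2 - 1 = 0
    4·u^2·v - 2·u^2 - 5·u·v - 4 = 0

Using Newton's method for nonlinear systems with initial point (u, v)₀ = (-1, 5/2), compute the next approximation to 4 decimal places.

At (-1, 5/2): F = (-6.2500, 16.5000).
Jacobian J = [[-6·u·v + 2·u + 2·v, -3·u^2 + 2·u + 2·v], [8·u·v - 4·u - 5·v, 4·u^2 - 5·u]].
At the point, J = [[18.0000, 0.0000], [-28.5000, 9.0000]] (det J = 162.0000).
Solving J·Δ = −F gives Δ = (0.3472, -0.7338).
Then the next iterate is (u, v)₁ = (-0.6528, 1.7662).

(-0.6528, 1.7662)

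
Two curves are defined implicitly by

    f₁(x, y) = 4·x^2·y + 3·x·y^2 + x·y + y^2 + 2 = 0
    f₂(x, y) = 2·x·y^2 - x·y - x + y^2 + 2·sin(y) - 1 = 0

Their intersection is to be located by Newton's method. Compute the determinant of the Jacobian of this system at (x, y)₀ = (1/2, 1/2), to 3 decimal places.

J = [[8·x·y + 3·y^2 + y, 4·x^2 + 6·x·y + x + 2·y], [2·y^2 - y - 1, 4·x·y - x + 2·y + 2·cos(y)]].
At the point, J = [[3.250, 4.000], [-1.000, 3.25517]].
det J = 14.579.

14.579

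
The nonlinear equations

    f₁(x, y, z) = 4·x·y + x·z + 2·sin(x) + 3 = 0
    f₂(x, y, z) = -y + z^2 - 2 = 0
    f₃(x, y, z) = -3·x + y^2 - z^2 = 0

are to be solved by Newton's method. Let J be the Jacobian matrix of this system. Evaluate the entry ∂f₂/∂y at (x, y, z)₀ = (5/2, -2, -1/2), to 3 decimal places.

-1.000

∂f₂/∂y = -1.
At (5/2, -2, -1/2) this is -1.000.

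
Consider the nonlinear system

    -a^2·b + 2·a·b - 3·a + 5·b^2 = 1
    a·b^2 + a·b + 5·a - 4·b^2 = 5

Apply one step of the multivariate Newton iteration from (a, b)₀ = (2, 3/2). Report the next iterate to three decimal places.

At (2, 3/2): F = (4.250, 3.500).
Jacobian J = [[-2·a·b + 2·b - 3, -a^2 + 2·a + 10·b], [b^2 + b + 5, 2·a·b + a - 8·b]].
At the point, J = [[-6.000, 15.000], [8.750, -4.000]] (det J = -107.250).
Solving J·Δ = −F gives Δ = (-0.648, -0.543).
Then the next iterate is (a, b)₁ = (1.352, 0.957).

(1.352, 0.957)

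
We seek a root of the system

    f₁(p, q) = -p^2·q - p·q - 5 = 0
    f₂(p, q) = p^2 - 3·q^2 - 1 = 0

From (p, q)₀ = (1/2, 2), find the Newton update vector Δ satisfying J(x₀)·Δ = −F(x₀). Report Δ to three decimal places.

(-1.404, -1.179)

At (1/2, 2): F = (-6.500, -12.750).
Jacobian J = [[-2·p·q - q, -p^2 - p], [2·p, -6·q]].
At the point, J = [[-4.000, -0.750], [1.000, -12.000]] (det J = 48.750).
Solving J·Δ = −F gives Δ = (-1.404, -1.179).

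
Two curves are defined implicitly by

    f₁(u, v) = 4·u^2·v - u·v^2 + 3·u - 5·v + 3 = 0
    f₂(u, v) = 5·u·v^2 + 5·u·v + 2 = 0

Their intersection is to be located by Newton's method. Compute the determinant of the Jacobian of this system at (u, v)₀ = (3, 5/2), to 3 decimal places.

4407.500

J = [[8·u·v - v^2 + 3, 4·u^2 - 2·u·v - 5], [5·v^2 + 5·v, 10·u·v + 5·u]].
At the point, J = [[56.750, 16.000], [43.750, 90.000]].
det J = 4407.500.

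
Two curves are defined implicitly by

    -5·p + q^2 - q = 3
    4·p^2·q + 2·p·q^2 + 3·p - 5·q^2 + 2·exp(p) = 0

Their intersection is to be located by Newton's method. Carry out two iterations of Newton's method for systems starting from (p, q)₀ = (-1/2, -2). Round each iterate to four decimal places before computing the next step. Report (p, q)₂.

(-0.6421, -0.3387)

At (-1/2, -2): F = (5.5000, -26.286939).
Jacobian J = [[-5, 2·q - 1], [8·p·q + 2·q^2 + 2·exp(p) + 3, 4·p^2 + 4·p·q - 10·q]].
At the point, J = [[-5.0000, -5.0000], [20.213061, 25.0000]] (det J = -23.934693).
Solving J·Δ = −F gives Δ = (0.2534, 0.8466).
Then the next iterate is (p, q)₁ = (-0.2466, -1.1534).
Round to (-0.2466, -1.1534) and repeat: F = (0.716732, -6.765231), J = [[-5.0000, -3.3068], [9.498997, 12.914960]].
Δ = (-0.3955, 0.8147), so (p, q)₂ = (-0.6421, -0.3387).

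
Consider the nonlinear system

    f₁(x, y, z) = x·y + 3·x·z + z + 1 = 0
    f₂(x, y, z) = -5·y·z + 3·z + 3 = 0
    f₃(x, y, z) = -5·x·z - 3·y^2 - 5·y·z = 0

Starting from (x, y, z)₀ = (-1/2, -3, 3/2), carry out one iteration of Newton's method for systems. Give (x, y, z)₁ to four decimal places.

At (-1/2, -3, 3/2): F = (1.7500, 30.0000, -0.7500).
Jacobian J = [[y + 3·z, x, 3·x + 1], [0, -5·z, -5·y + 3], [-5·z, -6·y - 5·z, -5·x - 5·y]].
At the point, J = [[1.5000, -0.5000, -0.5000], [0.0000, -7.5000, 18.0000], [-7.5000, 10.5000, 17.5000]] (det J = -384.7500).
Solving J·Δ = −F gives Δ = (-1.1589, 1.1930, -1.1696).
Then the next iterate is (x, y, z)₁ = (-1.6589, -1.8070, 0.3304).

(-1.6589, -1.8070, 0.3304)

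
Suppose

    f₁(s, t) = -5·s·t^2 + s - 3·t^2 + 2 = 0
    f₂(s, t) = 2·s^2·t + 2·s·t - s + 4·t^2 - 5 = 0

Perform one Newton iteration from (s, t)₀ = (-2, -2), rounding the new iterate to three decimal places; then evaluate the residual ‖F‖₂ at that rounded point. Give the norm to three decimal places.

8.423

At (-2, -2): F = (28.000, 5.000).
Jacobian J = [[-5·t^2 + 1, -10·s·t - 6·t], [4·s·t + 2·t - 1, 2·s^2 + 2·s + 8·t]].
At the point, J = [[-19.000, -28.000], [11.000, -12.000]] (det J = 536.000).
Solving J·Δ = −F gives Δ = (0.366, 0.752).
Then the next iterate is (s, t)₁ = (-1.634, -1.248).
Re-evaluating at (-1.634, -1.248): F = (8.41830, 0.27827), so ‖F‖₂ = 8.423.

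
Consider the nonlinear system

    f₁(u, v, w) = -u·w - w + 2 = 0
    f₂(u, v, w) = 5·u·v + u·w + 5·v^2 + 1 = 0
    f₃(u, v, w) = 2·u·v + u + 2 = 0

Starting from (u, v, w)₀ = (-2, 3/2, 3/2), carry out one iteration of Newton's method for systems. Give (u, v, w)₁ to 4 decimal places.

At (-2, 3/2, 3/2): F = (3.5000, -5.7500, -6.0000).
Jacobian J = [[-w, 0, -u - 1], [5·v + w, 5·u + 10·v, u], [2·v + 1, 2·u, 0]].
At the point, J = [[-1.5000, 0.0000, 1.0000], [9.0000, 5.0000, -2.0000], [4.0000, -4.0000, 0.0000]] (det J = -44.0000).
Solving J·Δ = −F gives Δ = (0.5682, -0.9318, -2.6477).
Then the next iterate is (u, v, w)₁ = (-1.4318, 0.5682, -1.1477).

(-1.4318, 0.5682, -1.1477)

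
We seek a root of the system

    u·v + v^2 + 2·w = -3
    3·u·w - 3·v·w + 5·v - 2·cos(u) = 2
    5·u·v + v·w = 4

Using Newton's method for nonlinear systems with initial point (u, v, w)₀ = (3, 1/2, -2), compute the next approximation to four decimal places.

(0.8589, 0.7310, -2.3018)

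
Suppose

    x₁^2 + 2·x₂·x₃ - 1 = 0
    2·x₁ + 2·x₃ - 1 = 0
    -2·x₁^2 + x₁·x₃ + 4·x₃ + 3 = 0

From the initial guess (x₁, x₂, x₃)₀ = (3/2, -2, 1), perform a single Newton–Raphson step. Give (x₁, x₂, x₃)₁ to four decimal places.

(0.8333, -2.2917, -0.3333)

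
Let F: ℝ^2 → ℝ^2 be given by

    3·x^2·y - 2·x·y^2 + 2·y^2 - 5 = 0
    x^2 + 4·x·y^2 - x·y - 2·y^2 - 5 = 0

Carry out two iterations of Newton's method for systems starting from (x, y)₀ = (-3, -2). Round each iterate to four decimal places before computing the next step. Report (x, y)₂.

(-0.8560, -0.6665)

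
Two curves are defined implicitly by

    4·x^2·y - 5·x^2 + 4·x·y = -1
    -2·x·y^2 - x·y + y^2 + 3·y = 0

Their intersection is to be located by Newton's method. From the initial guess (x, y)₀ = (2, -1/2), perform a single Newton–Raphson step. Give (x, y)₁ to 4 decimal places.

At (2, -1/2): F = (-31.0000, -1.2500).
Jacobian J = [[8·x·y - 10·x + 4·y, 4·x^2 + 4·x], [-2·y^2 - y, -4·x·y - x + 2·y + 3]].
At the point, J = [[-30.0000, 24.0000], [0.0000, 4.0000]] (det J = -120.0000).
Solving J·Δ = −F gives Δ = (-0.7833, 0.3125).
Then the next iterate is (x, y)₁ = (1.2167, -0.1875).

(1.2167, -0.1875)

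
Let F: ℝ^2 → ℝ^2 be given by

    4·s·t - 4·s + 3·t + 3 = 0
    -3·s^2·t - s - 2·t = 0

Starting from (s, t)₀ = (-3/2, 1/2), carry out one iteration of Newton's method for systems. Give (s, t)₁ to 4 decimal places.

(1.1518, 1.2321)

At (-3/2, 1/2): F = (7.5000, -2.8750).
Jacobian J = [[4·t - 4, 4·s + 3], [-6·s·t - 1, -3·s^2 - 2]].
At the point, J = [[-2.0000, -3.0000], [3.5000, -8.7500]] (det J = 28.0000).
Solving J·Δ = −F gives Δ = (2.6518, 0.7321).
Then the next iterate is (s, t)₁ = (1.1518, 1.2321).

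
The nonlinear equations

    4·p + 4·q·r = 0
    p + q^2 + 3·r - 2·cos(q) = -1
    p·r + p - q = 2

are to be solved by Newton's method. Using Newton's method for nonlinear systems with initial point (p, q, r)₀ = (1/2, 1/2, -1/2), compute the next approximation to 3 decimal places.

At (1/2, 1/2, -1/2): F = (1.000, -1.50517, -2.250).
Jacobian J = [[4, 4·r, 4·q], [1, 2·q + 2·sin(q), 3], [r + 1, -1, p]].
At the point, J = [[4.000, -2.000, 2.000], [1.000, 1.95885, 3.000], [0.500, -1.000, 0.500]] (det J = 9.95885).
Solving J·Δ = −F gives Δ = (-2.791, -2.209, 2.874).
Then the next iterate is (p, q, r)₁ = (-2.291, -1.709, 2.374).

(-2.291, -1.709, 2.374)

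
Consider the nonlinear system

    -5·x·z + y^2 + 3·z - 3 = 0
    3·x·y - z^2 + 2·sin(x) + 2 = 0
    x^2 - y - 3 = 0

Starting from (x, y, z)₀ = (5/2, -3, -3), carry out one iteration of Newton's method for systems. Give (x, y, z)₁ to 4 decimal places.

(1.5429, -1.5357, -1.8045)

At (5/2, -3, -3): F = (34.5000, -28.303056, 6.2500).
Jacobian J = [[-5·z, 2·y, -5·x + 3], [3·y + 2·cos(x), 3·x, -2·z], [2·x, -1, 0]].
At the point, J = [[15.0000, -6.0000, -9.5000], [-10.602287, 7.5000, 6.0000], [5.0000, -1.0000, 0.0000]] (det J = 165.528271).
Solving J·Δ = −F gives Δ = (-0.9571, 1.4643, 1.1955).
Then the next iterate is (x, y, z)₁ = (1.5429, -1.5357, -1.8045).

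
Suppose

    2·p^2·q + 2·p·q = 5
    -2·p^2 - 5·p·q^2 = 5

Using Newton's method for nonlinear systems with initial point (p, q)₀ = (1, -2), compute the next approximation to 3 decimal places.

(-0.056, -1.917)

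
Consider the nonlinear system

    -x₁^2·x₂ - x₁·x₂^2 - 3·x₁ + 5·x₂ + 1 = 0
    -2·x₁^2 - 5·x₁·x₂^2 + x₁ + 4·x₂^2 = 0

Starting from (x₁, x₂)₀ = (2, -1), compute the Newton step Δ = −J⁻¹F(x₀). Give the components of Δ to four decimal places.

At (2, -1): F = (-8.0000, -12.0000).
Jacobian J = [[-2·x₁·x₂ - x₂^2 - 3, -x₁^2 - 2·x₁·x₂ + 5], [-4·x₁ - 5·x₂^2 + 1, -10·x₁·x₂ + 8·x₂]].
At the point, J = [[0.0000, 5.0000], [-12.0000, 12.0000]] (det J = 60.0000).
Solving J·Δ = −F gives Δ = (0.6000, 1.6000).

(0.6000, 1.6000)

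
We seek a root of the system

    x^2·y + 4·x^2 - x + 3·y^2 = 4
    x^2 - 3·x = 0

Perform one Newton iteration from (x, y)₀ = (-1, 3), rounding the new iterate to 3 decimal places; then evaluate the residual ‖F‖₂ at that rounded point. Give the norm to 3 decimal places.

At (-1, 3): F = (31.000, 4.000).
Jacobian J = [[2·x·y + 8·x - 1, x^2 + 6·y], [2·x - 3, 0]].
At the point, J = [[-15.000, 19.000], [-5.000, 0.000]] (det J = 95.000).
Solving J·Δ = −F gives Δ = (0.800, -1.000).
Then the next iterate is (x, y)₁ = (-0.200, 2.000).
Re-evaluating at (-0.200, 2.000): F = (8.440, 0.640), so ‖F‖₂ = 8.464.

8.464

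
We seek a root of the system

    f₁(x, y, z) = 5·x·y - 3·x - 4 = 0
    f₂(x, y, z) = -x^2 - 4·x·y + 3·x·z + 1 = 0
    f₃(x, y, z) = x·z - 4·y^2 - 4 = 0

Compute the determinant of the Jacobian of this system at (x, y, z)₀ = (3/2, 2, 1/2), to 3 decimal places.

J = [[5·y - 3, 5·x, 0], [-2·x - 4·y + 3·z, -4·x, 3·x], [z, -8·y, x]].
At the point, J = [[7.000, 7.500, 0.000], [-9.500, -6.000, 4.500], [0.500, -16.000, 1.500]].
det J = 564.750.

564.750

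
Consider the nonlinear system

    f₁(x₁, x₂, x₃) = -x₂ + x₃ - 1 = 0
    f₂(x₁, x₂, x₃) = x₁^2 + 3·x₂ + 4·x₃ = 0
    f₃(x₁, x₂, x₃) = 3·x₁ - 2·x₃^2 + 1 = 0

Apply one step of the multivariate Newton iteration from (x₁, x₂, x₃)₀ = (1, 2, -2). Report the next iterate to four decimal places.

(-19.0000, 5.0000, 6.0000)

At (1, 2, -2): F = (-5.0000, -1.0000, -4.0000).
Jacobian J = [[0, -1, 1], [2·x₁, 3, 4], [3, 0, -4·x₃]].
At the point, J = [[0.0000, -1.0000, 1.0000], [2.0000, 3.0000, 4.0000], [3.0000, 0.0000, 8.0000]] (det J = -5.0000).
Solving J·Δ = −F gives Δ = (-20.0000, 3.0000, 8.0000).
Then the next iterate is (x₁, x₂, x₃)₁ = (-19.0000, 5.0000, 6.0000).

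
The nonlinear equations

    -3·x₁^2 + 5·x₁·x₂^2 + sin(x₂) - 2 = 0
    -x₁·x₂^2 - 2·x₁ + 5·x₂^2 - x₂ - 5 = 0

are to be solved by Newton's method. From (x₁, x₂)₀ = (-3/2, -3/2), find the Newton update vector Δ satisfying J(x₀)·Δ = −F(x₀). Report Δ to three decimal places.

(0.711, 0.542)

At (-3/2, -3/2): F = (-26.62249, 14.125).
Jacobian J = [[-6·x₁ + 5·x₂^2, 10·x₁·x₂ + cos(x₂)], [-x₂^2 - 2, -2·x₁·x₂ + 10·x₂ - 1]].
At the point, J = [[20.250, 22.57074], [-4.250, -20.500]] (det J = -319.19937).
Solving J·Δ = −F gives Δ = (0.711, 0.542).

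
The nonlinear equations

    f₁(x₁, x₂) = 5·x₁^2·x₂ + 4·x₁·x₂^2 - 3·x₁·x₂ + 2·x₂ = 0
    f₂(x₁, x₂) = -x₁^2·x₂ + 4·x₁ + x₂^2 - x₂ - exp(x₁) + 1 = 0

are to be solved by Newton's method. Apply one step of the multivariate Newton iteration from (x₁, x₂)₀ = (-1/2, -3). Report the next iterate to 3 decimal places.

At (-1/2, -3): F = (-32.250, 11.14347).
Jacobian J = [[10·x₁·x₂ + 4·x₂^2 - 3·x₂, 5·x₁^2 + 8·x₁·x₂ - 3·x₁ + 2], [-2·x₁·x₂ - exp(x₁) + 4, -x₁^2 + 2·x₂ - 1]].
At the point, J = [[60.000, 16.750], [0.39347, -7.250]] (det J = -441.59061).
Solving J·Δ = −F gives Δ = (0.107, 1.543).
Then the next iterate is (x₁, x₂)₁ = (-0.393, -1.457).

(-0.393, -1.457)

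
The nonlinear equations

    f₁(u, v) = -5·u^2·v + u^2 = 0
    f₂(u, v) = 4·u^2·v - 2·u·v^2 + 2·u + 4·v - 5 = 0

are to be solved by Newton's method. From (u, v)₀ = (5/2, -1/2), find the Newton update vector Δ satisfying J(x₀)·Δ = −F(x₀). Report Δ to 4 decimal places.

(-0.7638, 0.2723)

At (5/2, -1/2): F = (21.8750, -15.7500).
Jacobian J = [[-10·u·v + 2·u, -5·u^2], [8·u·v - 2·v^2 + 2, 4·u^2 - 4·u·v + 4]].
At the point, J = [[17.5000, -31.2500], [-8.5000, 34.0000]] (det J = 329.3750).
Solving J·Δ = −F gives Δ = (-0.7638, 0.2723).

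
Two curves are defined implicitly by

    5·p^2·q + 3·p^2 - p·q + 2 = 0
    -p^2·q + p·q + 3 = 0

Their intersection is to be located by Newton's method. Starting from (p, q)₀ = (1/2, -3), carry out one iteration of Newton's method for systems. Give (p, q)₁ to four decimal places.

At (1/2, -3): F = (0.5000, 2.2500).
Jacobian J = [[10·p·q + 6·p - q, 5·p^2 - p], [-2·p·q + q, -p^2 + p]].
At the point, J = [[-9.0000, 0.7500], [0.0000, 0.2500]] (det J = -2.2500).
Solving J·Δ = −F gives Δ = (-0.6944, -9.0000).
Then the next iterate is (p, q)₁ = (-0.1944, -12.0000).

(-0.1944, -12.0000)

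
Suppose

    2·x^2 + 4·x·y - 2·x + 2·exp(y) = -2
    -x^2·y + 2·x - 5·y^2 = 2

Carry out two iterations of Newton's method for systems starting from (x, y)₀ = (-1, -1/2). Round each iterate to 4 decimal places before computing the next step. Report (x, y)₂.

At (-1, -1/2): F = (9.213061, -4.7500).
Jacobian J = [[4·x + 4·y - 2, 4·x + 2·exp(y)], [-2·x·y + 2, -x^2 - 10·y]].
At the point, J = [[-8.0000, -2.786939], [1.0000, 4.0000]] (det J = -29.213061).
Solving J·Δ = −F gives Δ = (0.8083, 0.9854).
Then the next iterate is (x, y)₁ = (-0.1917, 0.4854).
Round to (-0.1917, 0.4854) and repeat: F = (5.334343, -3.579304), J = [[-0.8252, 2.482850], [2.186102, -4.890749]].
Δ = (-12.3585, -6.2560), so (x, y)₂ = (-12.5502, -5.7706).

(-12.5502, -5.7706)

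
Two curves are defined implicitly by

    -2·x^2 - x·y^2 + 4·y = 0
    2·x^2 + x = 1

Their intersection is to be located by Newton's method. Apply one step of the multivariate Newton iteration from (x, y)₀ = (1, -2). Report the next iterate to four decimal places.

At (1, -2): F = (-14.0000, 2.0000).
Jacobian J = [[-4·x - y^2, -2·x·y + 4], [4·x + 1, 0]].
At the point, J = [[-8.0000, 8.0000], [5.0000, 0.0000]] (det J = -40.0000).
Solving J·Δ = −F gives Δ = (-0.4000, 1.3500).
Then the next iterate is (x, y)₁ = (0.6000, -0.6500).

(0.6000, -0.6500)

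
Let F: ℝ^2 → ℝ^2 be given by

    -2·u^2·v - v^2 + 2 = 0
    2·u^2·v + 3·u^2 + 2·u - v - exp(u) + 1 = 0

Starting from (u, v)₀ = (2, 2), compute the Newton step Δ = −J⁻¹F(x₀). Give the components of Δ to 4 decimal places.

At (2, 2): F = (-18.0000, 23.610944).
Jacobian J = [[-4·u·v, -2·u^2 - 2·v], [4·u·v + 6·u - exp(u) + 2, 2·u^2 - 1]].
At the point, J = [[-16.0000, -12.0000], [22.610944, 7.0000]] (det J = 159.331327).
Solving J·Δ = −F gives Δ = (-0.9874, -0.1834).

(-0.9874, -0.1834)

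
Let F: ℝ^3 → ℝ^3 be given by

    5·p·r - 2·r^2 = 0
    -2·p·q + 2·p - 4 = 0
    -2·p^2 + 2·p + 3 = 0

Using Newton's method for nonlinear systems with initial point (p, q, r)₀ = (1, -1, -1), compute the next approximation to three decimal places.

At (1, -1, -1): F = (-7.000, 0.000, 3.000).
Jacobian J = [[5·r, 0, 5·p - 4·r], [-2·q + 2, -2·p, 0], [-4·p + 2, 0, 0]].
At the point, J = [[-5.000, 0.000, 9.000], [4.000, -2.000, 0.000], [-2.000, 0.000, 0.000]] (det J = -36.000).
Solving J·Δ = −F gives Δ = (1.500, 3.000, 1.611).
Then the next iterate is (p, q, r)₁ = (2.500, 2.000, 0.611).

(2.500, 2.000, 0.611)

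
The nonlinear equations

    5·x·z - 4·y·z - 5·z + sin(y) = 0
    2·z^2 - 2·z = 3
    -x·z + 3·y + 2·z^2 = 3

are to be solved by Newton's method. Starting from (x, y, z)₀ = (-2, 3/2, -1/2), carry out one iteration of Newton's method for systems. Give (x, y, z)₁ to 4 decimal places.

At (-2, 3/2, -1/2): F = (11.497495, -1.5000, 1.0000).
Jacobian J = [[5·z, -4·z + cos(y), 5·x - 4·y - 5], [0, 0, 4·z - 2], [-z, 3, -x + 4·z]].
At the point, J = [[-2.5000, 2.070737, -21.0000], [0.0000, 0.0000, -4.0000], [0.5000, 3.0000, 0.0000]] (det J = -34.141474).
Solving J·Δ = −F gives Δ = (6.5664, -1.4277, -0.3750).
Then the next iterate is (x, y, z)₁ = (4.5664, 0.0723, -0.8750).

(4.5664, 0.0723, -0.8750)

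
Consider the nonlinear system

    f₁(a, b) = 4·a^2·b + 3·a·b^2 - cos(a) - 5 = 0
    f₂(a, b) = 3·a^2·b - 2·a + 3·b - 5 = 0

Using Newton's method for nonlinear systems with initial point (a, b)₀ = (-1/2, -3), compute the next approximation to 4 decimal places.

At (-1/2, -3): F = (-22.377583, -15.2500).
Jacobian J = [[8·a·b + 3·b^2 + sin(a), 4·a^2 + 6·a·b], [6·a·b - 2, 3·a^2 + 3]].
At the point, J = [[38.520574, 10.0000], [7.0000, 3.7500]] (det J = 74.452154).
Solving J·Δ = −F gives Δ = (-0.9212, 5.7862).
Then the next iterate is (a, b)₁ = (-1.4212, 2.7862).

(-1.4212, 2.7862)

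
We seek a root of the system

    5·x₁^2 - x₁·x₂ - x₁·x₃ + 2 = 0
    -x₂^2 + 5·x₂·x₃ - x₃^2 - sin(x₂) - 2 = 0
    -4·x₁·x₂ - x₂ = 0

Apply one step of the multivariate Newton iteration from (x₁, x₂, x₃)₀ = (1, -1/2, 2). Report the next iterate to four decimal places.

(0.2138, -0.3145, 0.6319)

At (1, -1/2, 2): F = (5.5000, -10.770574, 2.5000).
Jacobian J = [[10·x₁ - x₂ - x₃, -x₁, -x₁], [0, -2·x₂ + 5·x₃ - cos(x₂), 5·x₂ - 2·x₃], [-4·x₂, -4·x₁ - 1, 0]].
At the point, J = [[8.5000, -1.0000, -1.0000], [0.0000, 10.122417, -6.5000], [2.0000, -5.0000, 0.0000]] (det J = -243.005165).
Solving J·Δ = −F gives Δ = (-0.7862, 0.1855, -1.3681).
Then the next iterate is (x₁, x₂, x₃)₁ = (0.2138, -0.3145, 0.6319).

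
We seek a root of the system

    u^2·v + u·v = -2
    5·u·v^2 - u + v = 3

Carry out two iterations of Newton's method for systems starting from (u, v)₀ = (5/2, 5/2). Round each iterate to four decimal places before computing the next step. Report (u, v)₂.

At (5/2, 5/2): F = (23.8750, 75.1250).
Jacobian J = [[2·u·v + v, u^2 + u], [5·v^2 - 1, 10·u·v + 1]].
At the point, J = [[15.0000, 8.7500], [30.2500, 63.5000]] (det J = 687.8125).
Solving J·Δ = −F gives Δ = (-1.2485, -0.5883).
Then the next iterate is (u, v)₁ = (1.2515, 1.9117).
Round to (1.2515, 1.9117) and repeat: F = (7.386697, 20.528840), J = [[6.696685, 2.817752], [17.272984, 24.924926]].
Δ = (-1.0679, -0.0836), so (u, v)₂ = (0.1836, 1.8281).

(0.1836, 1.8281)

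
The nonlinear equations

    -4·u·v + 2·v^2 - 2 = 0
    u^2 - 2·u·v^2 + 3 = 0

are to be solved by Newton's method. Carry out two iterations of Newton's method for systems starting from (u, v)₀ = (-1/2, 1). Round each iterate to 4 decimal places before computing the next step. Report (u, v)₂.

At (-1/2, 1): F = (2.0000, 4.2500).
Jacobian J = [[-4·v, -4·u + 4·v], [2·u - 2·v^2, -4·u·v]].
At the point, J = [[-4.0000, 6.0000], [-3.0000, 2.0000]] (det J = 10.0000).
Solving J·Δ = −F gives Δ = (2.1500, 1.1000).
Then the next iterate is (u, v)₁ = (1.6500, 2.1000).
Round to (1.6500, 2.1000) and repeat: F = (-7.0400, -8.8305), J = [[-8.4000, 1.8000], [-5.5200, -13.8600]].
Δ = (-0.8980, -0.2795), so (u, v)₂ = (0.7520, 1.8205).

(0.7520, 1.8205)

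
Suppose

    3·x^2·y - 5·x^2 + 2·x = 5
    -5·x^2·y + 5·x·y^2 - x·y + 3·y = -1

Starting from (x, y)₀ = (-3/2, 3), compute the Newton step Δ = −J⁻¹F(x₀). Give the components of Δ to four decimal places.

At (-3/2, 3): F = (1.0000, -86.7500).
Jacobian J = [[6·x·y - 10·x + 2, 3·x^2], [-10·x·y + 5·y^2 - y, -5·x^2 + 10·x·y - x + 3]].
At the point, J = [[-10.0000, 6.7500], [87.0000, -51.7500]] (det J = -69.7500).
Solving J·Δ = −F gives Δ = (7.6532, 11.1900).

(7.6532, 11.1900)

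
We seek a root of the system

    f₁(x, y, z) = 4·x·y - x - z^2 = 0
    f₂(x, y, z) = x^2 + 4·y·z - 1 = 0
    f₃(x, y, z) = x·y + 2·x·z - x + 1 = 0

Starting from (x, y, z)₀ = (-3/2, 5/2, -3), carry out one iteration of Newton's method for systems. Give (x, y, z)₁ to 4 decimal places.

At (-3/2, 5/2, -3): F = (-22.5000, -28.7500, 7.7500).
Jacobian J = [[4·y - 1, 4·x, -2·z], [2·x, 4·z, 4·y], [y + 2·z - 1, x, 2·x]].
At the point, J = [[9.0000, -6.0000, 6.0000], [-3.0000, -12.0000, 10.0000], [-4.5000, -1.5000, -3.0000]] (det J = 486.0000).
Solving J·Δ = −F gives Δ = (0.5725, -0.7778, 2.1134).
Then the next iterate is (x, y, z)₁ = (-0.9275, 1.7222, -0.8866).

(-0.9275, 1.7222, -0.8866)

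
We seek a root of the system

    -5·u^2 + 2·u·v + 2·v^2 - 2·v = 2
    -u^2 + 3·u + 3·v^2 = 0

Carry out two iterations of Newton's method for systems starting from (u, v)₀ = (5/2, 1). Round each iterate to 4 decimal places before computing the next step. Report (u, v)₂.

At (5/2, 1): F = (-28.2500, 4.2500).
Jacobian J = [[-10·u + 2·v, 2·u + 4·v - 2], [-2·u + 3, 6·v]].
At the point, J = [[-23.0000, 7.0000], [-2.0000, 6.0000]] (det J = -124.0000).
Solving J·Δ = −F gives Δ = (-1.6069, -1.2440).
Then the next iterate is (u, v)₁ = (0.8931, -0.2440).
Round to (0.8931, -0.2440) and repeat: F = (-5.816899, 2.060280), J = [[-9.4190, -1.1898], [1.2138, -1.4640]].
Δ = (-0.7199, 0.8104), so (u, v)₂ = (0.1732, 0.5664).

(0.1732, 0.5664)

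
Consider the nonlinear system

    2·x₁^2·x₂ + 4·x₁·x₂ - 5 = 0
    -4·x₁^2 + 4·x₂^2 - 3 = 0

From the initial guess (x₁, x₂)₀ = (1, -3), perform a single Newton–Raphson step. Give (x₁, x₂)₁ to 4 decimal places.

At (1, -3): F = (-23.0000, 29.0000).
Jacobian J = [[4·x₁·x₂ + 4·x₂, 2·x₁^2 + 4·x₁], [-8·x₁, 8·x₂]].
At the point, J = [[-24.0000, 6.0000], [-8.0000, -24.0000]] (det J = 624.0000).
Solving J·Δ = −F gives Δ = (-0.6058, 1.4103).
Then the next iterate is (x₁, x₂)₁ = (0.3942, -1.5897).

(0.3942, -1.5897)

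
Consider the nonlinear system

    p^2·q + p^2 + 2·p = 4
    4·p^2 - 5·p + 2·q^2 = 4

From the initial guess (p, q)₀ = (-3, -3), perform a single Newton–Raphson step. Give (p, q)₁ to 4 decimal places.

At (-3, -3): F = (-28.0000, 65.0000).
Jacobian J = [[2·p·q + 2·p + 2, p^2], [8·p - 5, 4·q]].
At the point, J = [[14.0000, 9.0000], [-29.0000, -12.0000]] (det J = 93.0000).
Solving J·Δ = −F gives Δ = (2.6774, -1.0538).
Then the next iterate is (p, q)₁ = (-0.3226, -4.0538).

(-0.3226, -4.0538)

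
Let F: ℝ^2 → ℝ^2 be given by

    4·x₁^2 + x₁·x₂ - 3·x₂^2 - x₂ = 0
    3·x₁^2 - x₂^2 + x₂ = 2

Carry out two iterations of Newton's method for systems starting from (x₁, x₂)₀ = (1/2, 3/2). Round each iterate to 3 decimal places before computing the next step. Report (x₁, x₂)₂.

(0.794, 0.889)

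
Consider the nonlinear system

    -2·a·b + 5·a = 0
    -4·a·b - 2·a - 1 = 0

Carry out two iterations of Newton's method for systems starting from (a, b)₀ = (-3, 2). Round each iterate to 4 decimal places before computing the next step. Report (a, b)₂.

(-0.0833, 2.5002)

At (-3, 2): F = (-3.0000, 29.0000).
Jacobian J = [[-2·b + 5, -2·a], [-4·b - 2, -4·a]].
At the point, J = [[1.0000, 6.0000], [-10.0000, 12.0000]] (det J = 72.0000).
Solving J·Δ = −F gives Δ = (2.9167, 0.0139).
Then the next iterate is (a, b)₁ = (-0.0833, 2.0139).
Round to (-0.0833, 2.0139) and repeat: F = (-0.080984, -0.162369), J = [[0.9722, 0.1666], [-10.0556, 0.3332]].
Δ = (0.0000, 0.4863), so (a, b)₂ = (-0.0833, 2.5002).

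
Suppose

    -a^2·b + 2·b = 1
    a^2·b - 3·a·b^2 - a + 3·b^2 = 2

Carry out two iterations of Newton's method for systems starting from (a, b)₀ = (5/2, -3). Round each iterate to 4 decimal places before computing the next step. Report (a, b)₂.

At (5/2, -3): F = (11.7500, -63.7500).
Jacobian J = [[-2·a·b, -a^2 + 2], [2·a·b - 3·b^2 - 1, a^2 - 6·a·b + 6·b]].
At the point, J = [[15.0000, -4.2500], [-43.0000, 33.2500]] (det J = 316.0000).
Solving J·Δ = −F gives Δ = (-0.3790, 1.4272).
Then the next iterate is (a, b)₁ = (2.1210, -1.5728).
Round to (2.1210, -1.5728) and repeat: F = (2.929863, -19.515515), J = [[6.671818, -2.498641], [-15.092917, 15.077294]].
Δ = (0.0730, 1.3674), so (a, b)₂ = (2.1940, -0.2054).

(2.1940, -0.2054)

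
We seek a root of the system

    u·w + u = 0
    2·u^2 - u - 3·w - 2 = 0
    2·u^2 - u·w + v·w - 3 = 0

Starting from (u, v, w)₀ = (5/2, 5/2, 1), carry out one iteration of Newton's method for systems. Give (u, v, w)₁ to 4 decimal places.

At (5/2, 5/2, 1): F = (5.0000, 5.0000, 9.5000).
Jacobian J = [[w + 1, 0, u], [4·u - 1, 0, -3], [4·u - w, w, -u + v]].
At the point, J = [[2.0000, 0.0000, 2.5000], [9.0000, 0.0000, -3.0000], [9.0000, 1.0000, 0.0000]] (det J = 28.5000).
Solving J·Δ = −F gives Δ = (-0.9649, -0.8158, -1.2281).
Then the next iterate is (u, v, w)₁ = (1.5351, 1.6842, -0.2281).

(1.5351, 1.6842, -0.2281)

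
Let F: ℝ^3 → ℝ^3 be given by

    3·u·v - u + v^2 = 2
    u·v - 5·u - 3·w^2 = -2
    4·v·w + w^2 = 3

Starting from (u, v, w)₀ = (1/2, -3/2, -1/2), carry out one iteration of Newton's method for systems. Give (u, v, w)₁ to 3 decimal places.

At (1/2, -3/2, -1/2): F = (-2.500, -2.000, 0.250).
Jacobian J = [[3·v - 1, 3·u + 2·v, 0], [v - 5, u, -6·w], [0, 4·w, 4·v + 2·w]].
At the point, J = [[-5.500, -1.500, 0.000], [-6.500, 0.500, 3.000], [0.000, -2.000, -7.000]] (det J = 54.500).
Solving J·Δ = −F gives Δ = (-0.250, -0.750, 0.250).
Then the next iterate is (u, v, w)₁ = (0.250, -2.250, -0.250).

(0.250, -2.250, -0.250)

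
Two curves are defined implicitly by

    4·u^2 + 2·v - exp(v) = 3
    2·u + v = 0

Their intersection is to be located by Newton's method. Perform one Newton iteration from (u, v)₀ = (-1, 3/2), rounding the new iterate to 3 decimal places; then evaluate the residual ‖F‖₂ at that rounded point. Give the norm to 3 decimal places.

At (-1, 3/2): F = (-0.48169, -0.500).
Jacobian J = [[8·u, -exp(v) + 2], [2, 1]].
At the point, J = [[-8.000, -2.48169], [2.000, 1.000]] (det J = -3.03662).
Solving J·Δ = −F gives Δ = (-0.567, 1.635).
Then the next iterate is (u, v)₁ = (-1.567, 3.135).
Re-evaluating at (-1.567, 3.135): F = (-9.89668, 0.001), so ‖F‖₂ = 9.897.

9.897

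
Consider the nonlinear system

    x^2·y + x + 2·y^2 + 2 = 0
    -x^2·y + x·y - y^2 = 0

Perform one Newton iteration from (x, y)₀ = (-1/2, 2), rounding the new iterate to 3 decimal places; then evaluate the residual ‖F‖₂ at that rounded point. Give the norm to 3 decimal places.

3.180

At (-1/2, 2): F = (10.000, -5.500).
Jacobian J = [[2·x·y + 1, x^2 + 4·y], [-2·x·y + y, -x^2 + x - 2·y]].
At the point, J = [[-1.000, 8.250], [4.000, -4.750]] (det J = -28.250).
Solving J·Δ = −F gives Δ = (-0.075, -1.221).
Then the next iterate is (x, y)₁ = (-0.575, 0.779).
Re-evaluating at (-0.575, 0.779): F = (2.89624, -1.31232), so ‖F‖₂ = 3.180.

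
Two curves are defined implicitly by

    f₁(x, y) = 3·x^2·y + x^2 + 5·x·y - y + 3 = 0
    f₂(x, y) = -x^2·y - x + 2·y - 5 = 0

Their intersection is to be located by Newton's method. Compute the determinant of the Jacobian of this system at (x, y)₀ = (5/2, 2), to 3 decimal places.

141.500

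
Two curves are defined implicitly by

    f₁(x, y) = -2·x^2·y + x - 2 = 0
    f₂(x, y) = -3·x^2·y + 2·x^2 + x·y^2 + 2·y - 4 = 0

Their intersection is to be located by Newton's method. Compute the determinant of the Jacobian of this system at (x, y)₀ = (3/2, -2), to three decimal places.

-13.750

J = [[-4·x·y + 1, -2·x^2], [-6·x·y + 4·x + y^2, -3·x^2 + 2·x·y + 2]].
At the point, J = [[13.000, -4.500], [28.000, -10.750]].
det J = -13.750.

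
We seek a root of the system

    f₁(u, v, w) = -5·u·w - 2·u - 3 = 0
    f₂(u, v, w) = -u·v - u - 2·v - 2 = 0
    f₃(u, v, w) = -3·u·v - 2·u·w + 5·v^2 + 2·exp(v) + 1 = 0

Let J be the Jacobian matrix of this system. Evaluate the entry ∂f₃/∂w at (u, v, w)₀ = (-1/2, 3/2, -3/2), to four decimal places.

∂f₃/∂w = -2·u.
At (-1/2, 3/2, -3/2) this is 1.0000.

1.0000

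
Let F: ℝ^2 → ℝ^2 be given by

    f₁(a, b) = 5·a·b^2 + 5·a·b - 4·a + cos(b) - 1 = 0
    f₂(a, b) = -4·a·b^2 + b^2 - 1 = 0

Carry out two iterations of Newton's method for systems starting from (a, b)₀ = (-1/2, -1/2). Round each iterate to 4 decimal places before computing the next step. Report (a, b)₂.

(-0.0781, -0.9029)

At (-1/2, -1/2): F = (2.502583, -0.2500).
Jacobian J = [[5·b^2 + 5·b - 4, 10·a·b + 5·a - sin(b)], [-4·b^2, -8·a·b + 2·b]].
At the point, J = [[-5.2500, 0.479426], [-1.0000, -3.0000]] (det J = 16.229426).
Solving J·Δ = −F gives Δ = (0.4552, -0.2351).
Then the next iterate is (a, b)₁ = (-0.0448, -0.7351).
Round to (-0.0448, -0.7351) and repeat: F = (-0.035417, -0.362793), J = [[-4.973640, 0.775986], [-2.161488, -1.733660]].
Δ = (-0.0333, -0.1678), so (a, b)₂ = (-0.0781, -0.9029).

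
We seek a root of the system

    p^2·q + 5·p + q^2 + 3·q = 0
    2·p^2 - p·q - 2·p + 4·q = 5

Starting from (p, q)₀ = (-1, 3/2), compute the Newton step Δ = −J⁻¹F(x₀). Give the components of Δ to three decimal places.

At (-1, 3/2): F = (3.250, 6.500).
Jacobian J = [[2·p·q + 5, p^2 + 2·q + 3], [4·p - q - 2, -p + 4]].
At the point, J = [[2.000, 7.000], [-7.500, 5.000]] (det J = 62.500).
Solving J·Δ = −F gives Δ = (0.468, -0.598).

(0.468, -0.598)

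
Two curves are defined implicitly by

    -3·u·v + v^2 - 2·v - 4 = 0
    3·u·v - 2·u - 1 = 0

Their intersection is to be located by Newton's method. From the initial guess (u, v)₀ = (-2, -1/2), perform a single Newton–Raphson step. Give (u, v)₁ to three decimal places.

(-13.000, 6.917)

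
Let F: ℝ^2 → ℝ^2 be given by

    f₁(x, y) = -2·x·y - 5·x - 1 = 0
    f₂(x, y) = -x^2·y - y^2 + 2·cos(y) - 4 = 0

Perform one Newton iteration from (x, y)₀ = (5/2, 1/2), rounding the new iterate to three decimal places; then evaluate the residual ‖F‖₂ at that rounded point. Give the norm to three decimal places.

3.100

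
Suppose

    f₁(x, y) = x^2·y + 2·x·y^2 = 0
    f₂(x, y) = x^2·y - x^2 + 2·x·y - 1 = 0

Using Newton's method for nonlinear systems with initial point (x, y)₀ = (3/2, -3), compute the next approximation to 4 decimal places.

(0.6833, -2.1810)

At (3/2, -3): F = (20.2500, -19.0000).
Jacobian J = [[2·x·y + 2·y^2, x^2 + 4·x·y], [2·x·y - 2·x + 2·y, x^2 + 2·x]].
At the point, J = [[9.0000, -15.7500], [-18.0000, 5.2500]] (det J = -236.2500).
Solving J·Δ = −F gives Δ = (-0.8167, 0.8190).
Then the next iterate is (x, y)₁ = (0.6833, -2.1810).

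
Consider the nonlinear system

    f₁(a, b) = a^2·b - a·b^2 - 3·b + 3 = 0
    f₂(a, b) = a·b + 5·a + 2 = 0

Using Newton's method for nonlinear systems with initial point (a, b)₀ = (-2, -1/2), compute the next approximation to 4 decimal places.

(11.0000, 25.2500)

At (-2, -1/2): F = (3.0000, -7.0000).
Jacobian J = [[2·a·b - b^2, a^2 - 2·a·b - 3], [b + 5, a]].
At the point, J = [[1.7500, -1.0000], [4.5000, -2.0000]] (det J = 1.0000).
Solving J·Δ = −F gives Δ = (13.0000, 25.7500).
Then the next iterate is (a, b)₁ = (11.0000, 25.2500).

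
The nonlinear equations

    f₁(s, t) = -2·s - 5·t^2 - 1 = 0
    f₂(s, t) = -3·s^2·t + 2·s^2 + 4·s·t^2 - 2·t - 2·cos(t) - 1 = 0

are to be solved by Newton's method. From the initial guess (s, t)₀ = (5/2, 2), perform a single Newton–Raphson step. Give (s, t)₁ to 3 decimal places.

(-0.211, 0.971)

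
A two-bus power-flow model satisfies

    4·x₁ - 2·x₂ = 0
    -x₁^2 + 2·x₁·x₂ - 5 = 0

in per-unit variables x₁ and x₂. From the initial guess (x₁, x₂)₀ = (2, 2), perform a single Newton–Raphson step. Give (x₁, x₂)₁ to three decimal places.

(1.125, 2.250)

At (2, 2): F = (4.000, -1.000).
Jacobian J = [[4, -2], [-2·x₁ + 2·x₂, 2·x₁]].
At the point, J = [[4.000, -2.000], [0.000, 4.000]] (det J = 16.000).
Solving J·Δ = −F gives Δ = (-0.875, 0.250).
Then the next iterate is (x₁, x₂)₁ = (1.125, 2.250).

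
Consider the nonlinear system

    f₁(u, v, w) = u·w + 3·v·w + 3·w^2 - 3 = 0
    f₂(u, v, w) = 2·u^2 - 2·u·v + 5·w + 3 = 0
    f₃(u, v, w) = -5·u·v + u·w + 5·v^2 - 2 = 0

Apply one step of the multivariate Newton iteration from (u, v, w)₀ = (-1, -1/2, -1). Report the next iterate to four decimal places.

(-0.5357, 4.5804, -2.5536)

At (-1, -1/2, -1): F = (2.5000, -1.0000, -2.2500).
Jacobian J = [[w, 3·w, u + 3·v + 6·w], [4·u - 2·v, -2·u, 5], [-5·v + w, -5·u + 10·v, u]].
At the point, J = [[-1.0000, -3.0000, -8.5000], [-3.0000, 2.0000, 5.0000], [1.5000, 0.0000, -1.0000]] (det J = 14.0000).
Solving J·Δ = −F gives Δ = (0.4643, 5.0804, -1.5536).
Then the next iterate is (u, v, w)₁ = (-0.5357, 4.5804, -2.5536).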